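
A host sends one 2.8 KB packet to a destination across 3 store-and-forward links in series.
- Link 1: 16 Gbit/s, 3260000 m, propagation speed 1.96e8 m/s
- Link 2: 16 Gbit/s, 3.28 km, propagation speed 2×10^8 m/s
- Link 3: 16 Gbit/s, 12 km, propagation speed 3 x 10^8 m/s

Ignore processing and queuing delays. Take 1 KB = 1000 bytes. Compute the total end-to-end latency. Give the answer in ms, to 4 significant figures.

L = 22400 bits.
Transmission delay per hop = L/R = 22400/16000000000 = 0.0014 ms; 3 hops → 0.0042 ms.
Propagation delays (d/s per hop): 16.6327, 0.0164, 0.04 ms; sum = 16.6891 ms.
End-to-end = 16.69 ms.

16.69 ms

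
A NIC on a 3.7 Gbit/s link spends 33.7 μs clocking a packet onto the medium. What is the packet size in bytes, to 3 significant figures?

L = R × t_tx = 3700000000 b/s × 3.37e-05 s = 124690 bits.
In bytes: 124690 / 8 = 15600 bytes.

15600 bytes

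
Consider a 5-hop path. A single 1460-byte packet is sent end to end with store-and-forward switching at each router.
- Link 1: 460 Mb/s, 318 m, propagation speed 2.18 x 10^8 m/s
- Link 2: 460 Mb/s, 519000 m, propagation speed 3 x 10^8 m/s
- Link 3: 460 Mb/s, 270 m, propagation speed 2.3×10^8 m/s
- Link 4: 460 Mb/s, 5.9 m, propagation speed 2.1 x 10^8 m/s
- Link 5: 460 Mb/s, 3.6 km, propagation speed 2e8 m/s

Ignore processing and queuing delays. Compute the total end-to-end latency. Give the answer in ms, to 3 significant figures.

L = 1460 × 8 = 11680 bits.
Transmission delay per hop = L/R = 11680/460000000 = 0.0253913 ms; 5 hops → 0.126957 ms.
Propagation delays (d/s per hop): 0.00145872, 1.73, 0.00117391, 2.80952e-05, 0.018 ms; sum = 1.75066 ms.
End-to-end = 1.88 ms.

1.88 ms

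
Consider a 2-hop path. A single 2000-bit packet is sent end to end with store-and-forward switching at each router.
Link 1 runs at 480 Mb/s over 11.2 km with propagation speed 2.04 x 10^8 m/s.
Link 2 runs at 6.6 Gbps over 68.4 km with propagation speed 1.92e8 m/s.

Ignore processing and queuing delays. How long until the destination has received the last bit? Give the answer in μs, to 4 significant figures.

415.6 μs

Transmission delays (L/R per hop): 4.16667, 0.30303 μs; sum = 4.4697 μs.
Propagation delays (d/s per hop): 54.902, 356.25 μs; sum = 411.152 μs.
End-to-end = 415.6 μs.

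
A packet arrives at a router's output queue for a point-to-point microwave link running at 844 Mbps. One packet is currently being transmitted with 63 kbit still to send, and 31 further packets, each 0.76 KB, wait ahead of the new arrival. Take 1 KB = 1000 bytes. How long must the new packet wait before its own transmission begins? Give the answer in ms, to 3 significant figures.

0.298 ms

Each queued packet: L/R = 6080/844000000 = 0.00720379 ms.
31 queued → 0.223318 ms.
Plus remaining 63000 bits of current packet: 0.0746445 ms.
Queuing delay = 0.298 ms.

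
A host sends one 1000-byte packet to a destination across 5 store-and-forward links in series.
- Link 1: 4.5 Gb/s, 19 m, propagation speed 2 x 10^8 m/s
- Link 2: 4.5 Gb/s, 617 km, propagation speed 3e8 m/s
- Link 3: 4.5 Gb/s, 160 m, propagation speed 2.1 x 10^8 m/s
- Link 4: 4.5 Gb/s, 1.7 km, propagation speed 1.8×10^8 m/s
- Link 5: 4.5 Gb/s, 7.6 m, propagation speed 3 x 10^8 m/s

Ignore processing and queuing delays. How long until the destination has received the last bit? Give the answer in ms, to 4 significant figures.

2.076 ms

L = 1000 × 8 = 8000 bits.
Transmission delay per hop = L/R = 8000/4500000000 = 0.00177778 ms; 5 hops → 0.00888889 ms.
Propagation delays (d/s per hop): 9.5e-05, 2.05667, 0.000761905, 0.00944444, 2.53333e-05 ms; sum = 2.06699 ms.
End-to-end = 2.076 ms.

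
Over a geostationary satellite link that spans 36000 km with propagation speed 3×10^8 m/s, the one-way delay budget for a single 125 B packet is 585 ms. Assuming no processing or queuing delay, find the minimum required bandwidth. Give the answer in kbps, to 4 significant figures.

L = 1000 bits.
Propagation delay = 36000000 / 300000000 = 120 ms.
Transmission budget = 585 − 120 = 465 ms.
R ≥ L / t_tx = 1000 bits / 0.465 s = 2.151 kbps.

2.151 kbps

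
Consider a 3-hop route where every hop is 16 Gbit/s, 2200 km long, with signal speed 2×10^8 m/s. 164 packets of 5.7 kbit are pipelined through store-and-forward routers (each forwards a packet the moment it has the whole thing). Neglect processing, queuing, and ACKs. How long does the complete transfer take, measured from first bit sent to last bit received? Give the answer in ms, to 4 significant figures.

33.06 ms

Per-hop transmission t_tx = L/R = 5700/16000000000 = 0.00035625 ms.
Per-hop propagation t_prop = 2200000/200000000 = 11 ms.
Pipeline fill: first packet needs 3·t_tx to clear all hops; remaining 163 packets each add one t_tx.
Total = (3+164-1)·t_tx + 3·t_prop = 166·0.00035625 + 3·11 = 33.06 ms.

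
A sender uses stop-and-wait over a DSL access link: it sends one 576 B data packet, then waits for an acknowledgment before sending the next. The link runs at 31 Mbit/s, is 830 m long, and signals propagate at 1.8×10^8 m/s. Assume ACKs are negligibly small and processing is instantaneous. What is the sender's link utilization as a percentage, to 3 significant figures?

t_tx = L/R = 4608/31000000 = 0.000148645 s.
t_prop = 830/180000000 = 4.61111e-06 s; RTT = 9.22222e-06 s.
Cycle = t_tx + RTT = 0.000157867 s.
Utilization = t_tx / cycle = 0.000148645/0.000157867 = 94.2 %.

94.2 %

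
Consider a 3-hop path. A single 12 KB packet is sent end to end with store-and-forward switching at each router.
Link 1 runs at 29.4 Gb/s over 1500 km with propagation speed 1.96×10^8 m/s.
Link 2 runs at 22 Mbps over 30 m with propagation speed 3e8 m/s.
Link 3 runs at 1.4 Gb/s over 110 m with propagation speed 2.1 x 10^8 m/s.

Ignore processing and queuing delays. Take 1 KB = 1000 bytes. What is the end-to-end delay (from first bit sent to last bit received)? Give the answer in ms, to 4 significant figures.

12.09 ms

L = 96000 bits.
Transmission delays (L/R per hop): 0.00326531, 4.36364, 0.0685714 ms; sum = 4.43547 ms.
Propagation delays (d/s per hop): 7.65306, 0.0001, 0.00052381 ms; sum = 7.65369 ms.
End-to-end = 12.09 ms.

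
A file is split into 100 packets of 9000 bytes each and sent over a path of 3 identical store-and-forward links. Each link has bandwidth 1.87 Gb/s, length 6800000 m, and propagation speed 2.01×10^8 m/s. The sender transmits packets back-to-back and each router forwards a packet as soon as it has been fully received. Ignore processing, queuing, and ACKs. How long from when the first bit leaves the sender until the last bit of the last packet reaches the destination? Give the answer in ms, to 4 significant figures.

105.4 ms

Per-hop transmission t_tx = L/R = 72000/1870000000 = 0.0385027 ms.
Per-hop propagation t_prop = 6800000/2.01e+08 = 33.8308 ms.
Pipeline fill: first packet needs 3·t_tx to clear all hops; remaining 99 packets each add one t_tx.
Total = (3+100-1)·t_tx + 3·t_prop = 102·0.0385027 + 3·33.8308 = 105.4 ms.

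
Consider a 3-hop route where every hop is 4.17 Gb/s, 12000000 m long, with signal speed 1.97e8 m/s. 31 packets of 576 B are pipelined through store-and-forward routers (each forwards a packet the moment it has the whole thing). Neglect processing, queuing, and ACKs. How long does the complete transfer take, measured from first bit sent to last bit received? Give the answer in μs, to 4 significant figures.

Per-hop transmission t_tx = L/R = 4608/4170000000 = 1.10504 μs.
Per-hop propagation t_prop = 12000000/197000000 = 60913.7 μs.
Pipeline fill: first packet needs 3·t_tx to clear all hops; remaining 30 packets each add one t_tx.
Total = (3+31-1)·t_tx + 3·t_prop = 33·1.10504 + 3·60913.7 = 182800 μs.

182800 μs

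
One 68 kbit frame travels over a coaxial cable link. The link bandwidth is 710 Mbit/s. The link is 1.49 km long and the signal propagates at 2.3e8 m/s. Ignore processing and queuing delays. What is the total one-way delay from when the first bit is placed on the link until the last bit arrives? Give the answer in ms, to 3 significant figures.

0.102 ms

L = 68000 bits.
Transmission delay = L/R = 68000 / 710000000 = 0.0957746 ms.
Propagation delay = d/s = 1490 m / 2.3e+08 m/s = 0.00647826 ms.
Total = 0.102 ms.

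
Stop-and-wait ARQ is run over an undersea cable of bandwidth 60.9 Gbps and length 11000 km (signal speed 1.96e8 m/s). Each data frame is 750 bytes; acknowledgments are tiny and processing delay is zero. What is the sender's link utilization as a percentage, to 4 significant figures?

0.00008777 %

t_tx = L/R = 6000/60900000000 = 9.85222e-08 s.
t_prop = 11000000/196000000 = 0.0561224 s; RTT = 0.112245 s.
Cycle = t_tx + RTT = 0.112245 s.
Utilization = t_tx / cycle = 9.85222e-08/0.112245 = 0.00008777 %.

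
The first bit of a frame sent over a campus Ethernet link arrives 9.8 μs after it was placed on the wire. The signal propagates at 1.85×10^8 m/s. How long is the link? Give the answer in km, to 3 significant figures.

1.81 km

d = s × t_prop = 185000000 × 9.8e-06 = 1.81 km.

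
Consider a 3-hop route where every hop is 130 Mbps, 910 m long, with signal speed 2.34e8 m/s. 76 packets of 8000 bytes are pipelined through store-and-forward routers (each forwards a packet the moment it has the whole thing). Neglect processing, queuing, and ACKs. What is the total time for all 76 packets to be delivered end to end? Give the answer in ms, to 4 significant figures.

38.41 ms

Per-hop transmission t_tx = L/R = 64000/130000000 = 0.492308 ms.
Per-hop propagation t_prop = 910/234000000 = 0.00388889 ms.
Pipeline fill: first packet needs 3·t_tx to clear all hops; remaining 75 packets each add one t_tx.
Total = (3+76-1)·t_tx + 3·t_prop = 78·0.492308 + 3·0.00388889 = 38.41 ms.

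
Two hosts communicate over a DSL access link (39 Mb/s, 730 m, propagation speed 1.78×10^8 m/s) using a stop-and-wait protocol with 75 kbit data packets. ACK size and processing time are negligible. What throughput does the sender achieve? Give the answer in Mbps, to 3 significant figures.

38.8 Mbps

t_tx = L/R = 75000/39000000 = 0.00192308 s.
t_prop = 730/178000000 = 4.10112e-06 s; RTT = 8.20225e-06 s.
Cycle = t_tx + RTT = 0.00193128 s.
Throughput = L / cycle = 75000 / 0.00193128 = 38.8 Mbps.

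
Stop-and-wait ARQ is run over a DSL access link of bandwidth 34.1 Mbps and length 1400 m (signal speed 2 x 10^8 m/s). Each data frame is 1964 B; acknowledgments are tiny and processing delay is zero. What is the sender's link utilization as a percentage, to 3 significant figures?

97.1 %

t_tx = L/R = 15712/34100000 = 0.000460762 s.
t_prop = 1400/200000000 = 7e-06 s; RTT = 1.4e-05 s.
Cycle = t_tx + RTT = 0.000474762 s.
Utilization = t_tx / cycle = 0.000460762/0.000474762 = 97.1 %.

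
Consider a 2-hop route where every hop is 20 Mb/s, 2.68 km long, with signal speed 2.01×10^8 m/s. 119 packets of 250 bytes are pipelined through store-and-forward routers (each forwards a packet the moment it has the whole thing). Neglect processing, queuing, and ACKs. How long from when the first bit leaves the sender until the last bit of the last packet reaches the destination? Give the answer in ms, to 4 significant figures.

Per-hop transmission t_tx = L/R = 2000/20000000 = 0.1 ms.
Per-hop propagation t_prop = 2680/2.01e+08 = 0.0133333 ms.
Pipeline fill: first packet needs 2·t_tx to clear all hops; remaining 118 packets each add one t_tx.
Total = (2+119-1)·t_tx + 2·t_prop = 120·0.1 + 2·0.0133333 = 12.03 ms.

12.03 ms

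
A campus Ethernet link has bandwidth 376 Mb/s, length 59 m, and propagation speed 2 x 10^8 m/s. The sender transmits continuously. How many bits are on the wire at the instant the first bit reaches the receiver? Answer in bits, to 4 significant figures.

Propagation delay = 59 / 200000000 = 2.95e-07 s.
BDP = R × t_prop = 376000000 × 2.95e-07 = 110.92 bits.

110.9 bits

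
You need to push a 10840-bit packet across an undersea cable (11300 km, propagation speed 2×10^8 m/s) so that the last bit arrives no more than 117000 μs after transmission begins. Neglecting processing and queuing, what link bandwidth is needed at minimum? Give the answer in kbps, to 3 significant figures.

Propagation delay = 11300000 / 200000000 = 56500 μs.
Transmission budget = 117000 − 56500 = 60500 μs.
R ≥ L / t_tx = 10840 bits / 0.0605 s = 179 kbps.

179 kbps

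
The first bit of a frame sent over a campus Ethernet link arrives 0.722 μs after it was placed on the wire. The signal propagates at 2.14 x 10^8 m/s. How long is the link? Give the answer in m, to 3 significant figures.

155 m

d = s × t_prop = 214000000 × 7.22e-07 = 155 m.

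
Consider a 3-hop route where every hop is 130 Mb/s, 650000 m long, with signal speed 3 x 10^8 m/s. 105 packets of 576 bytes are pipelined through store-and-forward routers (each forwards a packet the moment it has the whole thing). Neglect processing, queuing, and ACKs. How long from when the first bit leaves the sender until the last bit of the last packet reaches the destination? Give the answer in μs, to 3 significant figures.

Per-hop transmission t_tx = L/R = 4608/130000000 = 35.4462 μs.
Per-hop propagation t_prop = 650000/300000000 = 2166.67 μs.
Pipeline fill: first packet needs 3·t_tx to clear all hops; remaining 104 packets each add one t_tx.
Total = (3+105-1)·t_tx + 3·t_prop = 107·35.4462 + 3·2166.67 = 10300 μs.

10300 μs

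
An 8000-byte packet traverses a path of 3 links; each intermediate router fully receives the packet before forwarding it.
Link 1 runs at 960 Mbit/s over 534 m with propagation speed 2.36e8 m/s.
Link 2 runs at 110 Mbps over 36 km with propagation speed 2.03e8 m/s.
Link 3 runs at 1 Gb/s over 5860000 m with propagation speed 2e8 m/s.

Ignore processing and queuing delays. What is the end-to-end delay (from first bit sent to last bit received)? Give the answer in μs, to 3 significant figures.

L = 8000 × 8 = 64000 bits.
Transmission delays (L/R per hop): 66.6667, 581.818, 64 μs; sum = 712.485 μs.
Propagation delays (d/s per hop): 2.26271, 177.34, 29300 μs; sum = 29479.6 μs.
End-to-end = 30200 μs.

30200 μs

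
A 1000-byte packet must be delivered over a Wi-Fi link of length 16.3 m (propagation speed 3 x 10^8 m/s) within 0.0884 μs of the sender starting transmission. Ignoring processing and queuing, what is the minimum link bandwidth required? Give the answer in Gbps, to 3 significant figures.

235 Gbps

L = 8000 bits.
Propagation delay = 16.3 / 300000000 = 0.0543333 μs.
Transmission budget = 0.0884 − 0.0543333 = 0.0340667 μs.
R ≥ L / t_tx = 8000 bits / 3.40667e-08 s = 235 Gbps.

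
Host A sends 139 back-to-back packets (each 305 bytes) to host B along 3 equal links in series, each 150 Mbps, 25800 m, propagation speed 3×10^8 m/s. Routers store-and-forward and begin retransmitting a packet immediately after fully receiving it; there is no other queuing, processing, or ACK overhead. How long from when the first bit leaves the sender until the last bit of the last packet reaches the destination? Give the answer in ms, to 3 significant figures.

2.55 ms

Per-hop transmission t_tx = L/R = 2440/150000000 = 0.0162667 ms.
Per-hop propagation t_prop = 25800/300000000 = 0.086 ms.
Pipeline fill: first packet needs 3·t_tx to clear all hops; remaining 138 packets each add one t_tx.
Total = (3+139-1)·t_tx + 3·t_prop = 141·0.0162667 + 3·0.086 = 2.55 ms.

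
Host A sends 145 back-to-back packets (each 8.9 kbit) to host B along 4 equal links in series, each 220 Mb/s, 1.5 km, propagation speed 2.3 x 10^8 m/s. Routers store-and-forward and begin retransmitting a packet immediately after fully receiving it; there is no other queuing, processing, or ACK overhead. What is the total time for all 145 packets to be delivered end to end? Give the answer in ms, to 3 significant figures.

Per-hop transmission t_tx = L/R = 8900/220000000 = 0.0404545 ms.
Per-hop propagation t_prop = 1500/2.3e+08 = 0.00652174 ms.
Pipeline fill: first packet needs 4·t_tx to clear all hops; remaining 144 packets each add one t_tx.
Total = (4+145-1)·t_tx + 4·t_prop = 148·0.0404545 + 4·0.00652174 = 6.01 ms.

6.01 ms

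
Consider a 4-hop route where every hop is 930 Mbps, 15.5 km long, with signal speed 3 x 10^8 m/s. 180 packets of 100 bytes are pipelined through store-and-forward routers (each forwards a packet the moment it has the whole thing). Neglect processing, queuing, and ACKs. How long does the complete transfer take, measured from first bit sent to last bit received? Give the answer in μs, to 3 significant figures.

364 μs

Per-hop transmission t_tx = L/R = 800/930000000 = 0.860215 μs.
Per-hop propagation t_prop = 15500/300000000 = 51.6667 μs.
Pipeline fill: first packet needs 4·t_tx to clear all hops; remaining 179 packets each add one t_tx.
Total = (4+180-1)·t_tx + 4·t_prop = 183·0.860215 + 4·51.6667 = 364 μs.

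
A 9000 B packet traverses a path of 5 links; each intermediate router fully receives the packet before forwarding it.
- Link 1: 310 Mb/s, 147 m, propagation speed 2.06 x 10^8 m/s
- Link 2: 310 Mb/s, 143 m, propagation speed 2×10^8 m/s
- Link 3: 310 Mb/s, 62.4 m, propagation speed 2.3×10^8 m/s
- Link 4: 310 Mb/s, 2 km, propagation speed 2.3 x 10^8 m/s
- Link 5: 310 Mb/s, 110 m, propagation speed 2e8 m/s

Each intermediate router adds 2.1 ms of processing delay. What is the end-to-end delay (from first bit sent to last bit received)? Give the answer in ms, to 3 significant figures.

L = 9000 × 8 = 72000 bits.
Transmission delay per hop = L/R = 72000/310000000 = 0.232258 ms; 5 hops → 1.16129 ms.
Propagation delays (d/s per hop): 0.000713592, 0.000715, 0.000271304, 0.00869565, 0.00055 ms; sum = 0.0109455 ms.
Processing at 4 router(s): 4 × 2.1 ms = 8.4 ms.
End-to-end = 9.57 ms.

9.57 ms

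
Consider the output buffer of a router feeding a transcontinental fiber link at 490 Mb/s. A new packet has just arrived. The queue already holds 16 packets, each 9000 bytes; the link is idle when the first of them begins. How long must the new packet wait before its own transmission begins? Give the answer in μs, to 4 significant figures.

Each queued packet: L/R = 72000/490000000 = 146.939 μs.
16 queued → 2351.02 μs.
Queuing delay = 2351 μs.

2351 μs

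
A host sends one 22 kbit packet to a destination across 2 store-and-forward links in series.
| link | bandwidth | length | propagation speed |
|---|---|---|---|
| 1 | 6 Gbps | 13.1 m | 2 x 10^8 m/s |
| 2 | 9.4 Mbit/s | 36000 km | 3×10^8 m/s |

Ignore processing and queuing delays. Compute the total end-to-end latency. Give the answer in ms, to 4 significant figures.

L = 22000 bits.
Transmission delays (L/R per hop): 0.00366667, 2.34043 ms; sum = 2.34409 ms.
Propagation delays (d/s per hop): 6.55e-05, 120 ms; sum = 120 ms.
End-to-end = 122.3 ms.

122.3 ms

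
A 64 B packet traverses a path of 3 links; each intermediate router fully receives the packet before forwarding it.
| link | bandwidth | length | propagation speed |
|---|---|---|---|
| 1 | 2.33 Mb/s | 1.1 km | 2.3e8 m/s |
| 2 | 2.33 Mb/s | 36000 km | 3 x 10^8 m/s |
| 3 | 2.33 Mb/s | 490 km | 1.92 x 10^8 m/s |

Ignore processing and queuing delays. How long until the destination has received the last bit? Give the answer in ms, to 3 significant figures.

123 ms

L = 64 × 8 = 512 bits.
Transmission delay per hop = L/R = 512/2330000 = 0.219742 ms; 3 hops → 0.659227 ms.
Propagation delays (d/s per hop): 0.00478261, 120, 2.55208 ms; sum = 122.557 ms.
End-to-end = 123 ms.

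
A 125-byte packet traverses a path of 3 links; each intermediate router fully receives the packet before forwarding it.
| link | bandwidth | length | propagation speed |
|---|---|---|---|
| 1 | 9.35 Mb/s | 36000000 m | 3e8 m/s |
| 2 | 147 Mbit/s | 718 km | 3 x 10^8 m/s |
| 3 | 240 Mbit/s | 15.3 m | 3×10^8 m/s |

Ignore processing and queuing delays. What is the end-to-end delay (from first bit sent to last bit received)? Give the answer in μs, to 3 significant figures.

L = 125 × 8 = 1000 bits.
Transmission delays (L/R per hop): 106.952, 6.80272, 4.16667 μs; sum = 117.921 μs.
Propagation delays (d/s per hop): 120000, 2393.33, 0.051 μs; sum = 122393 μs.
End-to-end = 123000 μs.

123000 μs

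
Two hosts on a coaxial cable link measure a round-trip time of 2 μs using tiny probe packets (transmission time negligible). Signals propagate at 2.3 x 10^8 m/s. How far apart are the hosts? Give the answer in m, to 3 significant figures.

230 m

One-way propagation = RTT/2 = 1 μs.
d = s × t = 2.3e+08 × 1e-06 = 230 m.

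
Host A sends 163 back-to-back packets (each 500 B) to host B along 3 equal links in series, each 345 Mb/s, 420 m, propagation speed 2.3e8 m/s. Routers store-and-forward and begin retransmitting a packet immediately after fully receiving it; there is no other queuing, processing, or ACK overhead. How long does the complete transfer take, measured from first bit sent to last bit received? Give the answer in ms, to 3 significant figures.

Per-hop transmission t_tx = L/R = 4000/345000000 = 0.0115942 ms.
Per-hop propagation t_prop = 420/2.3e+08 = 0.00182609 ms.
Pipeline fill: first packet needs 3·t_tx to clear all hops; remaining 162 packets each add one t_tx.
Total = (3+163-1)·t_tx + 3·t_prop = 165·0.0115942 + 3·0.00182609 = 1.92 ms.

1.92 ms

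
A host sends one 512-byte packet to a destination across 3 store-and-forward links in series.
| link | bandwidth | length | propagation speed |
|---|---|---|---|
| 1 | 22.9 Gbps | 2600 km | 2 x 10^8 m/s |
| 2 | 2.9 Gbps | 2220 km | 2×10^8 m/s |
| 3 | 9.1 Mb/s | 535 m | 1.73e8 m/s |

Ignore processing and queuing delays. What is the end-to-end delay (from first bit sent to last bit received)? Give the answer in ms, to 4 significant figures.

24.55 ms

L = 512 × 8 = 4096 bits.
Transmission delays (L/R per hop): 0.000178865, 0.00141241, 0.45011 ms; sum = 0.451701 ms.
Propagation delays (d/s per hop): 13, 11.1, 0.00309249 ms; sum = 24.1031 ms.
End-to-end = 24.55 ms.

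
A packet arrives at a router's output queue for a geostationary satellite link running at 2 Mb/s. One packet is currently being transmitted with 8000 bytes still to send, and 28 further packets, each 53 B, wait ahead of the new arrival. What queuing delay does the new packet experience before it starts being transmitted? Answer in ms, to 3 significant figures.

Each queued packet: L/R = 424/2000000 = 0.212 ms.
28 queued → 5.936 ms.
Plus remaining 64000 bits of current packet: 32 ms.
Queuing delay = 37.9 ms.

37.9 ms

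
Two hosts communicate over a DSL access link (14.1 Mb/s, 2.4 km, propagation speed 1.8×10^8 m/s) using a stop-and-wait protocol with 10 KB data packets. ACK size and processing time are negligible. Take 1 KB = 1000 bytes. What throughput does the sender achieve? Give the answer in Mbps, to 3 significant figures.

t_tx = L/R = 80000/14100000 = 0.00567376 s.
t_prop = 2400/180000000 = 1.33333e-05 s; RTT = 2.66667e-05 s.
Cycle = t_tx + RTT = 0.00570043 s.
Throughput = L / cycle = 80000 / 0.00570043 = 14.0 Mbps.

14.0 Mbps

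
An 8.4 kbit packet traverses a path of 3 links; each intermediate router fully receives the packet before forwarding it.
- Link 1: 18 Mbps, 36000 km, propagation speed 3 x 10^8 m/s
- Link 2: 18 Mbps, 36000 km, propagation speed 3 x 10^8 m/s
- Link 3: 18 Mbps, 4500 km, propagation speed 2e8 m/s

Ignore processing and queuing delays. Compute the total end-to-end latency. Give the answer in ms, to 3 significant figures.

264 ms

L = 8400 bits.
Transmission delay per hop = L/R = 8400/18000000 = 0.466667 ms; 3 hops → 1.4 ms.
Propagation delays (d/s per hop): 120, 120, 22.5 ms; sum = 262.5 ms.
End-to-end = 264 ms.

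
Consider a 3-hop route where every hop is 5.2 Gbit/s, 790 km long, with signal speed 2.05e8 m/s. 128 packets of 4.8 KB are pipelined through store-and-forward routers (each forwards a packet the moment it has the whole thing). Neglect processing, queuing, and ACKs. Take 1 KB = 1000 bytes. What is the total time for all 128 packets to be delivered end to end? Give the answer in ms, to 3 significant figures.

Per-hop transmission t_tx = L/R = 38400/5200000000 = 0.00738462 ms.
Per-hop propagation t_prop = 790000/2.05e+08 = 3.85366 ms.
Pipeline fill: first packet needs 3·t_tx to clear all hops; remaining 127 packets each add one t_tx.
Total = (3+128-1)·t_tx + 3·t_prop = 130·0.00738462 + 3·3.85366 = 12.5 ms.

12.5 ms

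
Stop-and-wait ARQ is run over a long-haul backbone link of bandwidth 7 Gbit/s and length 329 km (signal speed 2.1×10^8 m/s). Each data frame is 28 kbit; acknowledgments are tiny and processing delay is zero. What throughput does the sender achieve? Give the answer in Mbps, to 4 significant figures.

t_tx = L/R = 28000/7000000000 = 4e-06 s.
t_prop = 329000/210000000 = 0.00156667 s; RTT = 0.00313333 s.
Cycle = t_tx + RTT = 0.00313733 s.
Throughput = L / cycle = 28000 / 0.00313733 = 8.925 Mbps.

8.925 Mbps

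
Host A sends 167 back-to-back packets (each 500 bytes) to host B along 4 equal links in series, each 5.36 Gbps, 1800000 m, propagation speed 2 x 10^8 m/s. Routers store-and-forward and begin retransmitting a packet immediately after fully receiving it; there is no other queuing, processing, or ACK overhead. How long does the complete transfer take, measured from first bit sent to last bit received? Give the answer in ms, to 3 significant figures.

Per-hop transmission t_tx = L/R = 4000/5360000000 = 0.000746269 ms.
Per-hop propagation t_prop = 1800000/200000000 = 9 ms.
Pipeline fill: first packet needs 4·t_tx to clear all hops; remaining 166 packets each add one t_tx.
Total = (4+167-1)·t_tx + 4·t_prop = 170·0.000746269 + 4·9 = 36.1 ms.

36.1 ms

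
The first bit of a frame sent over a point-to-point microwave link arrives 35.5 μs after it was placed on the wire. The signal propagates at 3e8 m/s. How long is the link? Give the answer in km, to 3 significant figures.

10.7 km

d = s × t_prop = 300000000 × 3.55e-05 = 10.7 km.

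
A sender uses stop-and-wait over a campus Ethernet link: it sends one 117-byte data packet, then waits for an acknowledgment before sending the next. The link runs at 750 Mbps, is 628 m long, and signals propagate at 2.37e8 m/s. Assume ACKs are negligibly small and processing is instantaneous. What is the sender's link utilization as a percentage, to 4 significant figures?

t_tx = L/R = 936/750000000 = 1.248e-06 s.
t_prop = 628/237000000 = 2.64979e-06 s; RTT = 5.29958e-06 s.
Cycle = t_tx + RTT = 6.54758e-06 s.
Utilization = t_tx / cycle = 1.248e-06/6.54758e-06 = 19.06 %.

19.06 %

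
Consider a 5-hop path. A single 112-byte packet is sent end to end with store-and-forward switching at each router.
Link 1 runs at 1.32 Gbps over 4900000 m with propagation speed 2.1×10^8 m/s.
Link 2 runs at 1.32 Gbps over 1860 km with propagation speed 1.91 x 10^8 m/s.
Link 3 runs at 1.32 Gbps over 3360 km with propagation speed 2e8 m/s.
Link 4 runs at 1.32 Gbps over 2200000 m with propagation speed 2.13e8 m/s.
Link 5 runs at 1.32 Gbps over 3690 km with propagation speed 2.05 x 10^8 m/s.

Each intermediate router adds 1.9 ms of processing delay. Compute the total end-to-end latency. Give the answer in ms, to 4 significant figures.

L = 112 × 8 = 896 bits.
Transmission delay per hop = L/R = 896/1320000000 = 0.000678788 ms; 5 hops → 0.00339394 ms.
Propagation delays (d/s per hop): 23.3333, 9.73822, 16.8, 10.3286, 18 ms; sum = 78.2002 ms.
Processing at 4 router(s): 4 × 1.9 ms = 7.6 ms.
End-to-end = 85.80 ms.

85.80 ms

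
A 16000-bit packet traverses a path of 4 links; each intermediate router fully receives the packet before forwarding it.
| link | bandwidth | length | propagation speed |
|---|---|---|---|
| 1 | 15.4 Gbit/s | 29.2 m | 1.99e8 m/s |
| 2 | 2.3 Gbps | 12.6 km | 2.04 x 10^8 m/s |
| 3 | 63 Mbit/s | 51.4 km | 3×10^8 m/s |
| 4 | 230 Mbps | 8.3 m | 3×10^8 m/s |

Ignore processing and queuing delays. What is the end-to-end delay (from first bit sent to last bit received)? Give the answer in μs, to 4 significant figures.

Transmission delays (L/R per hop): 1.03896, 6.95652, 253.968, 69.5652 μs; sum = 331.529 μs.
Propagation delays (d/s per hop): 0.146734, 61.7647, 171.333, 0.0276667 μs; sum = 233.272 μs.
End-to-end = 564.8 μs.

564.8 μs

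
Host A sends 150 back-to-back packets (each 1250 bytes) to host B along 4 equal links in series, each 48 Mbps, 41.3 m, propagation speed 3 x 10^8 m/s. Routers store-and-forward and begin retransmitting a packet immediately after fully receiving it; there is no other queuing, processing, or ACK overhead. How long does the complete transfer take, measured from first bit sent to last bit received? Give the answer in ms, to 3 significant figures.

31.9 ms

Per-hop transmission t_tx = L/R = 10000/48000000 = 0.208333 ms.
Per-hop propagation t_prop = 41.3/300000000 = 0.000137667 ms.
Pipeline fill: first packet needs 4·t_tx to clear all hops; remaining 149 packets each add one t_tx.
Total = (4+150-1)·t_tx + 4·t_prop = 153·0.208333 + 4·0.000137667 = 31.9 ms.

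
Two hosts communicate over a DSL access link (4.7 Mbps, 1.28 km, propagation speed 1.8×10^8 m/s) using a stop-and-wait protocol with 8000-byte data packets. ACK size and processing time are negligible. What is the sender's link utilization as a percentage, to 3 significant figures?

t_tx = L/R = 64000/4700000 = 0.013617 s.
t_prop = 1280/180000000 = 7.11111e-06 s; RTT = 1.42222e-05 s.
Cycle = t_tx + RTT = 0.0136312 s.
Utilization = t_tx / cycle = 0.013617/0.0136312 = 99.9 %.

99.9 %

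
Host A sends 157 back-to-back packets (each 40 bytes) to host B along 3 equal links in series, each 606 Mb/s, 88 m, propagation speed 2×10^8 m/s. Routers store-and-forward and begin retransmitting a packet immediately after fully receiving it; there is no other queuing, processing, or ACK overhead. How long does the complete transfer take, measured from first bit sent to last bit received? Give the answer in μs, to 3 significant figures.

Per-hop transmission t_tx = L/R = 320/606000000 = 0.528053 μs.
Per-hop propagation t_prop = 88/200000000 = 0.44 μs.
Pipeline fill: first packet needs 3·t_tx to clear all hops; remaining 156 packets each add one t_tx.
Total = (3+157-1)·t_tx + 3·t_prop = 159·0.528053 + 3·0.44 = 85.3 μs.

85.3 μs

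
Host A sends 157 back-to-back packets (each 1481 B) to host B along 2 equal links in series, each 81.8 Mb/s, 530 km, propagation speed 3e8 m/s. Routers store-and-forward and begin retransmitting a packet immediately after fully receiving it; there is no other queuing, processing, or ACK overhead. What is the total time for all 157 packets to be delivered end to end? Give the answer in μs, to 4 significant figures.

Per-hop transmission t_tx = L/R = 11848/81800000 = 144.841 μs.
Per-hop propagation t_prop = 530000/300000000 = 1766.67 μs.
Pipeline fill: first packet needs 2·t_tx to clear all hops; remaining 156 packets each add one t_tx.
Total = (2+157-1)·t_tx + 2·t_prop = 158·144.841 + 2·1766.67 = 26420 μs.

26420 μs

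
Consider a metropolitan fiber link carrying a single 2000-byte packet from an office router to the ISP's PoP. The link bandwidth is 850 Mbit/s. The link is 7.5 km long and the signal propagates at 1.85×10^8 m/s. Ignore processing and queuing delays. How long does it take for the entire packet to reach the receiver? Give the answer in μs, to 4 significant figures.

L = 2000 × 8 = 16000 bits.
Transmission delay = L/R = 16000 / 850000000 = 18.8235 μs.
Propagation delay = d/s = 7500 m / 185000000 m/s = 40.5405 μs.
Total = 59.36 μs.

59.36 μs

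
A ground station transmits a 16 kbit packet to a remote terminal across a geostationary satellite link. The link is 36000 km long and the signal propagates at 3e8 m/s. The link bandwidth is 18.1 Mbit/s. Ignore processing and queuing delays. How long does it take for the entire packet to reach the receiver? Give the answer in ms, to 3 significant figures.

L = 16000 bits.
Transmission delay = L/R = 16000 / 18100000 = 0.883978 ms.
Propagation delay = d/s = 36000000 m / 300000000 m/s = 120 ms.
Total = 121 ms.

121 ms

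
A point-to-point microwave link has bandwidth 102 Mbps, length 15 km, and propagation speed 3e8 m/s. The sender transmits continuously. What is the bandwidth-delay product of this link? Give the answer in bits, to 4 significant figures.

5100 bits

Propagation delay = 15000 / 300000000 = 5e-05 s.
BDP = R × t_prop = 102000000 × 5e-05 = 5100 bits.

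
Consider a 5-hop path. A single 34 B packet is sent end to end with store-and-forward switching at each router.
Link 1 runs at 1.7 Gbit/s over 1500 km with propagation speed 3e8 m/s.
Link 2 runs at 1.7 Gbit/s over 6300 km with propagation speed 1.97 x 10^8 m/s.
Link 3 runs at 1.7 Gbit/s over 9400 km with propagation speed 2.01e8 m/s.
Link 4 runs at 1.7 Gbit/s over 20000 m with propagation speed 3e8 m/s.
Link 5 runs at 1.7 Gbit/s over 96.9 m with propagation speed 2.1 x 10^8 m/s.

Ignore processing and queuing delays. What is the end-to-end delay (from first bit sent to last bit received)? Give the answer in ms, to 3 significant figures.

83.8 ms

L = 34 × 8 = 272 bits.
Transmission delay per hop = L/R = 272/1700000000 = 0.00016 ms; 5 hops → 0.0008 ms.
Propagation delays (d/s per hop): 5, 31.9797, 46.7662, 0.0666667, 0.000461429 ms; sum = 83.813 ms.
End-to-end = 83.8 ms.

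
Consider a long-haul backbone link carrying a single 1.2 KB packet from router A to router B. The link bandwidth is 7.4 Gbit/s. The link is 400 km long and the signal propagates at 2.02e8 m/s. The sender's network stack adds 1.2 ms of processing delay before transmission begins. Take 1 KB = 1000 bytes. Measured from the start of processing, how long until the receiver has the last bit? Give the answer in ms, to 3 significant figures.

L = 9600 bits.
Transmission delay = L/R = 9600 / 7400000000 = 0.0012973 ms.
Propagation delay = d/s = 400000 m / 202000000 m/s = 1.9802 ms.
Plus processing delay 1.2 ms = 1.2 ms.
Total = 3.18 ms.

3.18 ms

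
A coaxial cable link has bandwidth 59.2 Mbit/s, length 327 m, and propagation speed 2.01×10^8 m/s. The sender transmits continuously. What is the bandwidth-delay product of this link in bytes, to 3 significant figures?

Propagation delay = 327 / 2.01e+08 = 1.62687e-06 s.
BDP = R × t_prop = 59200000 × 1.62687e-06 = 96.3104 bits.
In bytes: 96.3104/8 = 12.0 bytes.

12.0 bytes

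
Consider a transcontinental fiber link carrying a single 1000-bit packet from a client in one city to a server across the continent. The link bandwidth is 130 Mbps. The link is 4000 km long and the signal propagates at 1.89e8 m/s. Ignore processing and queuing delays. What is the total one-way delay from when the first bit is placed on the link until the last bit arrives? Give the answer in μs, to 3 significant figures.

Transmission delay = L/R = 1000 / 130000000 = 7.69231 μs.
Propagation delay = d/s = 4000000 m / 189000000 m/s = 21164 μs.
Total = 21200 μs.

21200 μs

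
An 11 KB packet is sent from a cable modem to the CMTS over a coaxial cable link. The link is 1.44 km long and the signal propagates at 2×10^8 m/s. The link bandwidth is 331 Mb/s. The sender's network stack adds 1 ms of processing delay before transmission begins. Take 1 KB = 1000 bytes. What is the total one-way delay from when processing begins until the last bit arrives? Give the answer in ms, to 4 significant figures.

L = 88000 bits.
Transmission delay = L/R = 88000 / 331000000 = 0.265861 ms.
Propagation delay = d/s = 1440 m / 200000000 m/s = 0.0072 ms.
Plus processing delay 1 ms = 1 ms.
Total = 1.273 ms.

1.273 ms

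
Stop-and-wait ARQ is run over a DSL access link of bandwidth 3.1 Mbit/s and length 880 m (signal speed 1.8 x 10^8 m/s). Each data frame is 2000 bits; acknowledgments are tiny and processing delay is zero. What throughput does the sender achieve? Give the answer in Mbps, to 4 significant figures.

3.054 Mbps

t_tx = L/R = 2000/3100000 = 0.000645161 s.
t_prop = 880/180000000 = 4.88889e-06 s; RTT = 9.77778e-06 s.
Cycle = t_tx + RTT = 0.000654939 s.
Throughput = L / cycle = 2000 / 0.000654939 = 3.054 Mbps.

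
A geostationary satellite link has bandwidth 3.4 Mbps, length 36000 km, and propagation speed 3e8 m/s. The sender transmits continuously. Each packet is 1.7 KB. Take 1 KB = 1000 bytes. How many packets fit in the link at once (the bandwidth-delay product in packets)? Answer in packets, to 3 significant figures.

Propagation delay = 36000000 / 300000000 = 0.12 s.
BDP = R × t_prop = 3400000 × 0.12 = 408000 bits.
In packets of 13600 bits: 30.0 packets.

30.0 packets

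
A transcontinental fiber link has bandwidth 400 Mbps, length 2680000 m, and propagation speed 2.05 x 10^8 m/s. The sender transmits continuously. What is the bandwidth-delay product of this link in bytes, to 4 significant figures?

Propagation delay = 2680000 / 2.05e+08 = 0.0130732 s.
BDP = R × t_prop = 400000000 × 0.0130732 = 5229270 bits.
In bytes: 5229270/8 = 653700 bytes.

653700 bytes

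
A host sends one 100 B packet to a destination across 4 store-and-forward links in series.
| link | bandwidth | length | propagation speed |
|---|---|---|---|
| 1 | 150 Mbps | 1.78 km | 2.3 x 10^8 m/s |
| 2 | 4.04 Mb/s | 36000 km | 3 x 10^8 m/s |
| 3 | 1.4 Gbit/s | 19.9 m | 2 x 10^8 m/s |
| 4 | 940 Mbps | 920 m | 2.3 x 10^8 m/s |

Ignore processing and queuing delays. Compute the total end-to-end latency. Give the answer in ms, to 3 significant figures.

L = 100 × 8 = 800 bits.
Transmission delays (L/R per hop): 0.00533333, 0.19802, 0.000571429, 0.000851064 ms; sum = 0.204776 ms.
Propagation delays (d/s per hop): 0.00773913, 120, 9.95e-05, 0.004 ms; sum = 120.012 ms.
End-to-end = 120 ms.

120 ms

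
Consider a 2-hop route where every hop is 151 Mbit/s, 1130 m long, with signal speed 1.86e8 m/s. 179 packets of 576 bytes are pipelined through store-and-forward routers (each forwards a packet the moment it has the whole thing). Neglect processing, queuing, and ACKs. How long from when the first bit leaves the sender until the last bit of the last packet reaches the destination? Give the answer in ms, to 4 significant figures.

Per-hop transmission t_tx = L/R = 4608/151000000 = 0.0305166 ms.
Per-hop propagation t_prop = 1130/186000000 = 0.00607527 ms.
Pipeline fill: first packet needs 2·t_tx to clear all hops; remaining 178 packets each add one t_tx.
Total = (2+179-1)·t_tx + 2·t_prop = 180·0.0305166 + 2·0.00607527 = 5.505 ms.

5.505 ms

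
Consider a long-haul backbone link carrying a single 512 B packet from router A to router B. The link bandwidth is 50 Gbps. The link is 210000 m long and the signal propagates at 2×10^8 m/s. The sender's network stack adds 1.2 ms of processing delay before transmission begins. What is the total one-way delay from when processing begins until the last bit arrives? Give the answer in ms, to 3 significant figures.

L = 512 × 8 = 4096 bits.
Transmission delay = L/R = 4096 / 50000000000 = 8.192e-05 ms.
Propagation delay = d/s = 210000 m / 200000000 m/s = 1.05 ms.
Plus processing delay 1.2 ms = 1.2 ms.
Total = 2.25 ms.

2.25 ms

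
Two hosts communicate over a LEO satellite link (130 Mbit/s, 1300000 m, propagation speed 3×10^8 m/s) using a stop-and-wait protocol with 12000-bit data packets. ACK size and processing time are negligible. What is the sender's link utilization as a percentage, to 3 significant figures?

t_tx = L/R = 12000/130000000 = 9.23077e-05 s.
t_prop = 1300000/300000000 = 0.00433333 s; RTT = 0.00866667 s.
Cycle = t_tx + RTT = 0.00875897 s.
Utilization = t_tx / cycle = 9.23077e-05/0.00875897 = 1.05 %.

1.05 %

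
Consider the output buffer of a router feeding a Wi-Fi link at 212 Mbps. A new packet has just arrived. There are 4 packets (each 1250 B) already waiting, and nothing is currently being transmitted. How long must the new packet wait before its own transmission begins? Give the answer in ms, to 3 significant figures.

0.189 ms

Each queued packet: L/R = 10000/212000000 = 0.0471698 ms.
4 queued → 0.188679 ms.
Queuing delay = 0.189 ms.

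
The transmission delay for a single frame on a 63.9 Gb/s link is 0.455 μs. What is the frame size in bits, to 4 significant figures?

L = R × t_tx = 63900000000 b/s × 4.55e-07 s = 29074.5 bits.

29070 bits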